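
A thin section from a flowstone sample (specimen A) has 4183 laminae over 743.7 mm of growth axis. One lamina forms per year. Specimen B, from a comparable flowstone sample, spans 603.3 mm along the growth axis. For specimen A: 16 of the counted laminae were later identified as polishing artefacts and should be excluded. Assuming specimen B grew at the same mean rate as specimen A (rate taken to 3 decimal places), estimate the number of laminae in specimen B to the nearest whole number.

Specimen A: after corrections the count is 4183 − 16 = 4167 laminae.
A: Extension rate ≈ 743.7 / 4167 = 0.178 mm/year.
For B, 603.3 / 0.178 = 3389.33 years ≈ 3389 laminae.

3389 laminae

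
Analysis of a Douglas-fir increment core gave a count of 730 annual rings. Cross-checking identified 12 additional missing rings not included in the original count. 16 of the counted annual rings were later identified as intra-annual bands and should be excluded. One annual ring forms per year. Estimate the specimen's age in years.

Adjusted count: 730 − 16 + 12 = 726 annual rings.
With a one-to-one annual ring periodicity this is 726 years.

726 years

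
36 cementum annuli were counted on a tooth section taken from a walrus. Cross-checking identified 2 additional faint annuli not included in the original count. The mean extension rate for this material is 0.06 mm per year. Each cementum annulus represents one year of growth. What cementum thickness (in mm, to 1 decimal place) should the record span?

2.3 mm

Correcting the raw count gives 36 + 2 = 38 true cementum annuli.
Length ≈ 0.06 × 38 = 2.3 mm.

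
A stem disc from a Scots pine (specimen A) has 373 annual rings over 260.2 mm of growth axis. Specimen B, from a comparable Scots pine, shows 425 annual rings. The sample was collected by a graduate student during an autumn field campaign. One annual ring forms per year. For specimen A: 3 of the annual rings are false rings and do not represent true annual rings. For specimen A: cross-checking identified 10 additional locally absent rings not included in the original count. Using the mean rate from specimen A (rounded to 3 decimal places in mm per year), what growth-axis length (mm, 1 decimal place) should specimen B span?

291.1 mm

Specimen A: correcting the raw count gives 373 − 3 + 10 = 380 true annual rings.
A: 260.2 mm over 380 years gives 260.2 / 380 ≈ 0.685 mm per year.
For B, 0.685 mm/year × 425 years = 291.1 mm.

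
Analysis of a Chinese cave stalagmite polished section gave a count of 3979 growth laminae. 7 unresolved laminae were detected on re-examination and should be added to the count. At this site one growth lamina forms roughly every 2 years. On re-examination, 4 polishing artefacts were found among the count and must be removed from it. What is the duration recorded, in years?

7964 years

True growth lamina count = 3979 − 4 + 7 = 3982.
At 2 years per growth lamina, 3982 × 2 = 7964 years.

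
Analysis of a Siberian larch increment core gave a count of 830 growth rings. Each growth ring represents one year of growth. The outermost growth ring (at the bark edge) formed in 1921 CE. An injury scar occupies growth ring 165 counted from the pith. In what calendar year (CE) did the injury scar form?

1256 CE

830 − 165 = 665 growth rings lie beyond the injury scar toward the bark edge.
The growth ring at the bark edge is 1921 CE, so the injury scar dates to 1921 − 665 = 1256 CE.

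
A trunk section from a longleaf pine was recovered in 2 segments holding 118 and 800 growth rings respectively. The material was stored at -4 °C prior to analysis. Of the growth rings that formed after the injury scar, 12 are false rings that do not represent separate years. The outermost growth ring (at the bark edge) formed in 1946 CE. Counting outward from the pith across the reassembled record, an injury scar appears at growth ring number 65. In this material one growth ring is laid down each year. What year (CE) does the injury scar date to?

1105 CE

Total growth rings = 118 + 800 = 918.
Between growth ring 65 and the bark edge there are 918 − 65 = 853 growth rings.
Removing the 12 false growth rings leaves 853 − 12 = 841 true growth rings beyond the injury scar.
1946 − 841 = 1105 CE.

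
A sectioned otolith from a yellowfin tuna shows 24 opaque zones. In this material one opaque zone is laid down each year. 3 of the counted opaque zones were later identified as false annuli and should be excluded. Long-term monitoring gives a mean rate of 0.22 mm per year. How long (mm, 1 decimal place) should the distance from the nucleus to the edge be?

After corrections the count is 24 − 3 = 21 opaque zones.
Length ≈ 0.22 × 21 = 4.6 mm.

4.6 mm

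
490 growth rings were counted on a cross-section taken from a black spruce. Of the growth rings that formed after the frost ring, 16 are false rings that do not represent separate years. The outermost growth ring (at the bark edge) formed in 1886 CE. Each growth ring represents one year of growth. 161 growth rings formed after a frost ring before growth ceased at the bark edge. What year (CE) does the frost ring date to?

There are 161 growth rings younger than the frost ring.
Removing the 16 false growth rings leaves 161 − 16 = 145 true growth rings beyond the frost ring.
The growth ring at the bark edge is 1886 CE, so the frost ring dates to 1886 − 145 = 1741 CE.

1741 CE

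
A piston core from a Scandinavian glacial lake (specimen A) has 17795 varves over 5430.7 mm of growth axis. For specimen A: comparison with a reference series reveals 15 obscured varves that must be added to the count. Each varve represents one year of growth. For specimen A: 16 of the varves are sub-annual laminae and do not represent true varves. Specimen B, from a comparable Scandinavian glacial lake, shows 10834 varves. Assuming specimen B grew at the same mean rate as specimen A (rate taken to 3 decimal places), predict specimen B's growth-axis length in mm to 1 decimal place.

3304.4 mm

Specimen A: after corrections the count is 17795 − 16 + 15 = 17794 varves.
A: Mean rate = 5430.7 mm / 17794 years ≈ 0.305 mm/yr.
B's length ≈ 0.305 × 10834 = 3304.4 mm.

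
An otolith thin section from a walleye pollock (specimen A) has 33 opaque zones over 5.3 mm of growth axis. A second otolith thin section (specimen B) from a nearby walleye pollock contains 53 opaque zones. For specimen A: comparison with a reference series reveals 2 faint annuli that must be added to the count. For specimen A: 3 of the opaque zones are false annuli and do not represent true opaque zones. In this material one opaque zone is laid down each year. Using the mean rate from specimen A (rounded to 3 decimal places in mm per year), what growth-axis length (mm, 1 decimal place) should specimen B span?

8.8 mm

Specimen A: after corrections the count is 33 − 3 + 2 = 32 opaque zones.
A: 5.3 mm over 32 years gives 5.3 / 32 ≈ 0.166 mm/yr.
B's length ≈ 0.166 × 53 = 8.8 mm.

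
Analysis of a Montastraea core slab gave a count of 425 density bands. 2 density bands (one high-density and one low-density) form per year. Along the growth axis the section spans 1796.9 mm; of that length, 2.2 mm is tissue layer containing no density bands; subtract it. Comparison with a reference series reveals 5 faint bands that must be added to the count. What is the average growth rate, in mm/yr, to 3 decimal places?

Adjusted count: 425 + 5 = 430 density bands.
Dividing by 2 density bands per year: 430 / 2 = 215 years.
Net length = 1796.9 − 2.2 = 1794.7 mm.
1794.7 mm over 215 years gives 1794.7 / 215 ≈ 8.347 mm/yr.

8.347 mm/yr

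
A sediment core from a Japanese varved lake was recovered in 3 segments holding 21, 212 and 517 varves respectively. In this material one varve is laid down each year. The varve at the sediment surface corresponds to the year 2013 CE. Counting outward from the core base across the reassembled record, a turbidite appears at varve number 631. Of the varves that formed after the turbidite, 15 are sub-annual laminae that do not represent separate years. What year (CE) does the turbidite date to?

1909 CE

Total varves = 21 + 212 + 517 = 750.
Between varve 631 and the sediment surface there are 750 − 631 = 119 varves.
Excluding 15 false varves: 119 − 15 = 104.
2013 − 104 = 1909 CE.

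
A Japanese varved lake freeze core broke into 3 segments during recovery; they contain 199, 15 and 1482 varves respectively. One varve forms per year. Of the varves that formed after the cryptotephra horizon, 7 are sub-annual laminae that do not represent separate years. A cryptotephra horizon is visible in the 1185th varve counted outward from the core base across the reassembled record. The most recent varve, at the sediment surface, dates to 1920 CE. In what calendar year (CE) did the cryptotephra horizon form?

1416 CE

Total varves = 199 + 15 + 1482 = 1696.
1696 − 1185 = 511 varves lie beyond the cryptotephra horizon toward the sediment surface.
Removing the 7 false varves leaves 511 − 7 = 504 true varves beyond the cryptotephra horizon.
1920 − 504 = 1416 CE.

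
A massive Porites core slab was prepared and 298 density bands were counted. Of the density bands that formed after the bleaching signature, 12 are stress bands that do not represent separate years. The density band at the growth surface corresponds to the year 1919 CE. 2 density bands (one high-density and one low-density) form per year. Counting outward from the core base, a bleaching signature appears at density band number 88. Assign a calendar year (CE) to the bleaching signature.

298 − 88 = 210 density bands lie beyond the bleaching signature toward the growth surface.
210 − 12 false = 198 true density bands after the bleaching signature.
198 density bands at 2 per year is 198 / 2 = 99 years.
Counting back 99 years from 1919 CE places the bleaching signature in 1919 − 99 = 1820 CE.

1820 CE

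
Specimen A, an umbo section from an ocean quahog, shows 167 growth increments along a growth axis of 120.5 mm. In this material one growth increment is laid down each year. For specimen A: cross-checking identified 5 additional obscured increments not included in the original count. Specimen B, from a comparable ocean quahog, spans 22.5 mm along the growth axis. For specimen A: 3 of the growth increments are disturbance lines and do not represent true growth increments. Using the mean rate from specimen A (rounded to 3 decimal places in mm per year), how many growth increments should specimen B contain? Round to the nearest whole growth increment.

Specimen A: true growth increment count = 167 − 3 + 5 = 169.
A: Extension rate ≈ 120.5 / 169 = 0.713 mm/year.
For B, 22.5 / 0.713 = 31.56 years ≈ 32 growth increments.

32 growth increments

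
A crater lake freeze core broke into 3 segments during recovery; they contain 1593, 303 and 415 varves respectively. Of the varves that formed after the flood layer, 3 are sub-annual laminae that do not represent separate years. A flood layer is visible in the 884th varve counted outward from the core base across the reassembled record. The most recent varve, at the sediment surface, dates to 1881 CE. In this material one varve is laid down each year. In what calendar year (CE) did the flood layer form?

Total varves = 1593 + 303 + 415 = 2311.
Between varve 884 and the sediment surface there are 2311 − 884 = 1427 varves.
Removing the 3 false varves leaves 1427 − 3 = 1424 true varves beyond the flood layer.
Counting back 1424 years from 1881 CE places the flood layer in 1881 − 1424 = 457 CE.

457 CE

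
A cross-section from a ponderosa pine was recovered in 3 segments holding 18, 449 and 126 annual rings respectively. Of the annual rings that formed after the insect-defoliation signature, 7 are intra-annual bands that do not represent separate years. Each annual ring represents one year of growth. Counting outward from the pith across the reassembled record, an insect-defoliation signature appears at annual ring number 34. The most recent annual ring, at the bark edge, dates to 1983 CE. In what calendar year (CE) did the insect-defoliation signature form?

1431 CE

Total annual rings = 18 + 449 + 126 = 593.
The insect-defoliation signature sits at annual ring 34 from the pith, so 593 − 34 = 559 annual rings formed after it.
559 − 7 false = 552 true annual rings after the insect-defoliation signature.
Counting back 552 years from 1983 CE places the insect-defoliation signature in 1983 − 552 = 1431 CE.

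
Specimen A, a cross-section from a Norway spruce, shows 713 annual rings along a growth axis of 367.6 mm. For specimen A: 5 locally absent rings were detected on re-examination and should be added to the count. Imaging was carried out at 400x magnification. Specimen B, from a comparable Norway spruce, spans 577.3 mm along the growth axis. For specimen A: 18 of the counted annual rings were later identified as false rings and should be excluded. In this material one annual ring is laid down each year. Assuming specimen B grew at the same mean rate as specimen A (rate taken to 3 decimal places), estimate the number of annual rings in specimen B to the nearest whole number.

1100 annual rings

Specimen A: correcting the raw count gives 713 − 18 + 5 = 700 true annual rings.
A: 367.6 mm over 700 years gives 367.6 / 700 ≈ 0.525 mm/year.
Specimen B: 577.3 mm / 0.525 mm per year = 1099.62 years ≈ 1100 annual rings.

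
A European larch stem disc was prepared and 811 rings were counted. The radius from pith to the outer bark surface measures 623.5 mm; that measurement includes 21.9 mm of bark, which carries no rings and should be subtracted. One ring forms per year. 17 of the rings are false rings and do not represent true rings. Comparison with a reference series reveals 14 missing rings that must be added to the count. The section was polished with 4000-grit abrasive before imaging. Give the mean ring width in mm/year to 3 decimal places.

0.745 mm/year

Adjusted count: 811 − 17 + 14 = 808 rings.
Net length = 623.5 − 21.9 = 601.6 mm.
Extension rate ≈ 601.6 / 808 = 0.745 mm/year.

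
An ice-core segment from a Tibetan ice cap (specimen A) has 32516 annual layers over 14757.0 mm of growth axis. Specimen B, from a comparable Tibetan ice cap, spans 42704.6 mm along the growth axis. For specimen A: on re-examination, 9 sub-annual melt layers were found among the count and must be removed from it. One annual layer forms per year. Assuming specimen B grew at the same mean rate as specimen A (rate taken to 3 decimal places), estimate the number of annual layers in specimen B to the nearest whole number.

Specimen A: after corrections the count is 32516 − 9 = 32507 annual layers.
A: 14757.0 mm over 32507 years gives 14757.0 / 32507 ≈ 0.454 mm/yr.
Specimen B: 42704.6 mm / 0.454 mm per year = 94063.00 years ≈ 94063 annual layers.

94063 annual layers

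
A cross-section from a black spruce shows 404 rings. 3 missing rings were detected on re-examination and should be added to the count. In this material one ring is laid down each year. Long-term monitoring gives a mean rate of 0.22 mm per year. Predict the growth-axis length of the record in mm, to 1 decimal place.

True ring count = 404 + 3 = 407.
407 years at 0.22 mm/year gives 0.22 × 407 = 89.5 mm.

89.5 mm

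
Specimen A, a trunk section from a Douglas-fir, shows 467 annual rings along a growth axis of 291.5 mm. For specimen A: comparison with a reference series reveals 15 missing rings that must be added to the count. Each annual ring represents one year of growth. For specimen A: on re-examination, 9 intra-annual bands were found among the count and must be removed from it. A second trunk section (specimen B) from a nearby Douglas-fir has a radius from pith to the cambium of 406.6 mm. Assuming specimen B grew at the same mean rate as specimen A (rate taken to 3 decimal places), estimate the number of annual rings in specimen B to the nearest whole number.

660 annual rings

Specimen A: adjusted count: 467 − 9 + 15 = 473 annual rings.
A: Mean rate = 291.5 mm / 473 years ≈ 0.616 mm/yr.
For B, 406.6 / 0.616 = 660.06 years ≈ 660 annual rings.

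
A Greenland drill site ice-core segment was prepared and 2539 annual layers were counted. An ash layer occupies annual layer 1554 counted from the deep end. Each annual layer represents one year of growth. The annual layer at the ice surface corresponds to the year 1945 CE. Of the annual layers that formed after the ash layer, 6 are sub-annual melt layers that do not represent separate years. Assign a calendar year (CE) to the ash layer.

Between annual layer 1554 and the ice surface there are 2539 − 1554 = 985 annual layers.
Excluding 6 false annual layers: 985 − 6 = 979.
Counting back 979 years from 1945 CE places the ash layer in 1945 − 979 = 966 CE.

966 CE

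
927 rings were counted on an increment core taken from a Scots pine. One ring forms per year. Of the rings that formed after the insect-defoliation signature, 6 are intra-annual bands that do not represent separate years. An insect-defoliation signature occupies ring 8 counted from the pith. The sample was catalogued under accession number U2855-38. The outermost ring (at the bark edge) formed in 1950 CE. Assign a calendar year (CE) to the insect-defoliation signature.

927 − 8 = 919 rings lie beyond the insect-defoliation signature toward the bark edge.
Removing the 6 false rings leaves 919 − 6 = 913 true rings beyond the insect-defoliation signature.
1950 − 913 = 1037 CE.

1037 CE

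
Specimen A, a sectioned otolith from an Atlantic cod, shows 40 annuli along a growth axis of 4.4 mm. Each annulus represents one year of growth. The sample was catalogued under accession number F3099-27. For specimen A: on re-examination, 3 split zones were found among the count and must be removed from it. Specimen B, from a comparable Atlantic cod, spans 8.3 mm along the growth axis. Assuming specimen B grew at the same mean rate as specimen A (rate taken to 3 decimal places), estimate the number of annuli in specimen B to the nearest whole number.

Specimen A: true annulus count = 40 − 3 = 37.
A: Mean rate = 4.4 mm / 37 years ≈ 0.119 mm per year.
B spans 8.3 / 0.119 = 69.75 years ≈ 70 annuli.

70 annuli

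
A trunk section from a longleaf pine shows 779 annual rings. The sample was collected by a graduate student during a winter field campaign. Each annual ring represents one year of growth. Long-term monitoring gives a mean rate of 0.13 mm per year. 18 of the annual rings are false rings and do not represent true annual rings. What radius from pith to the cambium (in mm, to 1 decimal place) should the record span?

True annual ring count = 779 − 18 = 761.
761 years at 0.13 mm/year gives 0.13 × 761 = 98.9 mm.

98.9 mm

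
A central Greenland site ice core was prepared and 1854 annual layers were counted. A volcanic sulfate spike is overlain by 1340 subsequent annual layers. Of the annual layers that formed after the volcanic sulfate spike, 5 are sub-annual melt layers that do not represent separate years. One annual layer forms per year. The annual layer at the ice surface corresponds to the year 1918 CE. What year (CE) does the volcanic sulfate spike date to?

583 CE

There are 1340 annual layers younger than the volcanic sulfate spike.
1340 − 5 false = 1335 true annual layers after the volcanic sulfate spike.
Counting back 1335 years from 1918 CE places the volcanic sulfate spike in 1918 − 1335 = 583 CE.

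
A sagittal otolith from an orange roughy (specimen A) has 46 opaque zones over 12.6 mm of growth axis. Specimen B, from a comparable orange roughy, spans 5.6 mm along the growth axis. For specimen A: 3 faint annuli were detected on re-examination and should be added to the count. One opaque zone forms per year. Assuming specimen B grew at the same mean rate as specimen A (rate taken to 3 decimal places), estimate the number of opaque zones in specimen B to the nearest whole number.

Specimen A: correcting the raw count gives 46 + 3 = 49 true opaque zones.
A: 12.6 mm over 49 years gives 12.6 / 49 ≈ 0.257 mm per year.
B spans 5.6 / 0.257 = 21.79 years ≈ 22 opaque zones.

22 opaque zones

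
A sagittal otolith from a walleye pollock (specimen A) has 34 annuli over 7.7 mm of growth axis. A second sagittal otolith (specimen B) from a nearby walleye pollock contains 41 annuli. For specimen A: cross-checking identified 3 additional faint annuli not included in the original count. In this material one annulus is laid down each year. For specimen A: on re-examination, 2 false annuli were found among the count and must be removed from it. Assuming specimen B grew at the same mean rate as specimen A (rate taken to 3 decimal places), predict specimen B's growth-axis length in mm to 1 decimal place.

Specimen A: true annulus count = 34 − 2 + 3 = 35.
A: Mean rate = 7.7 mm / 35 years ≈ 0.220 mm/yr.
For B, 0.220 mm/year × 41 years = 9.0 mm.

9.0 mm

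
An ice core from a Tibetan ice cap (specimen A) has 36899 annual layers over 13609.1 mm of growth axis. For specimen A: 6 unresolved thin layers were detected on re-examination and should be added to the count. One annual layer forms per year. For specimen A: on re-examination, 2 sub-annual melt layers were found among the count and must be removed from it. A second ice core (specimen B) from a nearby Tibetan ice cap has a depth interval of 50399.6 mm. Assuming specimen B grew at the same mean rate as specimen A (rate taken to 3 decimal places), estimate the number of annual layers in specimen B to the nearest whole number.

Specimen A: after corrections the count is 36899 − 2 + 6 = 36903 annual layers.
A: Mean rate = 13609.1 mm / 36903 years ≈ 0.369 mm per year.
B spans 50399.6 / 0.369 = 136584.28 years ≈ 136584 annual layers.

136584 annual layers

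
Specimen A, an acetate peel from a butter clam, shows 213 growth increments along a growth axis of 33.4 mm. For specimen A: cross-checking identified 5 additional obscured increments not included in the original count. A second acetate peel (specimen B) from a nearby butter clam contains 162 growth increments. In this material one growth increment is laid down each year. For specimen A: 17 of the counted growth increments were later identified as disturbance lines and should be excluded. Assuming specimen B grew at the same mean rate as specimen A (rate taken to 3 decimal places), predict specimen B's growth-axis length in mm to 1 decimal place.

26.9 mm

Specimen A: after corrections the count is 213 − 17 + 5 = 201 growth increments.
A: Mean rate = 33.4 mm / 201 years ≈ 0.166 mm/yr.
For B, 0.166 mm/year × 162 years = 26.9 mm.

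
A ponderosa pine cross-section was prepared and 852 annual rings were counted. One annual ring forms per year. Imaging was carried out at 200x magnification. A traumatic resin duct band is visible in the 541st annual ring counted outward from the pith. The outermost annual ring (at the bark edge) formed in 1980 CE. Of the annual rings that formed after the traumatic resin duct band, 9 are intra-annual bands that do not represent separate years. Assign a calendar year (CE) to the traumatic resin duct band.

1678 CE

Between annual ring 541 and the bark edge there are 852 − 541 = 311 annual rings.
Removing the 9 false annual rings leaves 311 − 9 = 302 true annual rings beyond the traumatic resin duct band.
1980 − 302 = 1678 CE.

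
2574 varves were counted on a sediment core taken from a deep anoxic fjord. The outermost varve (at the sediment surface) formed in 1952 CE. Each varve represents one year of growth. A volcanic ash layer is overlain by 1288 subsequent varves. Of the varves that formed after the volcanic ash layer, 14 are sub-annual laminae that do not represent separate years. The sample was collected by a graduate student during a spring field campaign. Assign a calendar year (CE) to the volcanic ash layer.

678 CE

1288 varves formed after the volcanic ash layer.
1288 − 14 false = 1274 true varves after the volcanic ash layer.
The varve at the sediment surface is 1952 CE, so the volcanic ash layer dates to 1952 − 1274 = 678 CE.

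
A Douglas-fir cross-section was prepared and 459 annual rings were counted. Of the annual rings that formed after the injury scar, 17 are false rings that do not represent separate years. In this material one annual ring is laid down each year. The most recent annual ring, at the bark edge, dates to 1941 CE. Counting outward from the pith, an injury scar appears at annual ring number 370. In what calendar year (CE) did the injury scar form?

The injury scar sits at annual ring 370 from the pith, so 459 − 370 = 89 annual rings formed after it.
Excluding 17 false annual rings: 89 − 17 = 72.
The annual ring at the bark edge is 1941 CE, so the injury scar dates to 1941 − 72 = 1869 CE.

1869 CE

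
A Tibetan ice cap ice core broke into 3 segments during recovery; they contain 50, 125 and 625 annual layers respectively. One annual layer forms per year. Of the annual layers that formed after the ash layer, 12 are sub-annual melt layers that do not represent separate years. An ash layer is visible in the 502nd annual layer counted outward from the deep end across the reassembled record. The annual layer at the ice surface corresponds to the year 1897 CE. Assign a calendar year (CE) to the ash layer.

1611 CE

Total annual layers = 50 + 125 + 625 = 800.
The ash layer sits at annual layer 502 from the deep end, so 800 − 502 = 298 annual layers formed after it.
Excluding 12 false annual layers: 298 − 12 = 286.
The annual layer at the ice surface is 1897 CE, so the ash layer dates to 1897 − 286 = 1611 CE.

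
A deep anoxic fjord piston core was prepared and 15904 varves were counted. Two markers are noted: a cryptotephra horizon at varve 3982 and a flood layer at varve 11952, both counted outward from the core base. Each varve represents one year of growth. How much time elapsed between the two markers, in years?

7970 years

11952 − 3982 = 7970 varves lie between the two events.
One varve per year makes the interval 7970 years.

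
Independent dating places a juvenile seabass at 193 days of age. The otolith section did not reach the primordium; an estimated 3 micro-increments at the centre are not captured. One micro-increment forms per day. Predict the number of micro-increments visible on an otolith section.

One micro-increment per day gives 193 micro-increments over 193 days.
Subtracting the 3 micro-increments not captured gives 193 − 3 = 190 micro-increments in the record.

190 micro-increments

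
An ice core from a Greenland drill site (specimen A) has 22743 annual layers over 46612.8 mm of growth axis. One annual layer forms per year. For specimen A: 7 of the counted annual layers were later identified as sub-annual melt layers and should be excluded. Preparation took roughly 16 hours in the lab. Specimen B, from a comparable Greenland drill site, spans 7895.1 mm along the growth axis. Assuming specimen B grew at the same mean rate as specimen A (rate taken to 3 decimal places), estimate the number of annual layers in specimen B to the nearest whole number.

Specimen A: after corrections the count is 22743 − 7 = 22736 annual layers.
A: 46612.8 mm over 22736 years gives 46612.8 / 22736 ≈ 2.050 mm/yr.
Specimen B: 7895.1 mm / 2.050 mm per year = 3851.27 years ≈ 3851 annual layers.

3851 annual layers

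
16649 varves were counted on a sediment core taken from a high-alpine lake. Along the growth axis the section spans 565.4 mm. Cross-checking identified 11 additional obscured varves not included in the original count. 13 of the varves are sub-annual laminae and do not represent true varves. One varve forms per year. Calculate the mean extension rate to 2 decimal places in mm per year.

Adjusted count: 16649 − 13 + 11 = 16647 varves.
Extension rate ≈ 565.4 / 16647 = 0.03 mm per year.

0.03 mm per year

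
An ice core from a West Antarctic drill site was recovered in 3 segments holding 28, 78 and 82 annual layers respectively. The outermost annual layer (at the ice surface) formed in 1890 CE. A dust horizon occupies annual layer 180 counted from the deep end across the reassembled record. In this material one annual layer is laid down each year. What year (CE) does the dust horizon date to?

1882 CE

Total annual layers = 28 + 78 + 82 = 188.
The dust horizon sits at annual layer 180 from the deep end, so 188 − 180 = 8 annual layers formed after it.
Counting back 8 years from 1890 CE places the dust horizon in 1890 − 8 = 1882 CE.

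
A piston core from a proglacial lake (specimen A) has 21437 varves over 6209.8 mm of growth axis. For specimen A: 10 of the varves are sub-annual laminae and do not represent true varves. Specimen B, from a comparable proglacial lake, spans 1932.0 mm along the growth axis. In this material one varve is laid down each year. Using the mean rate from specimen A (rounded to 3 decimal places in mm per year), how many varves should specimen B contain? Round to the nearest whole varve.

6662 varves

Specimen A: correcting the raw count gives 21437 − 10 = 21427 true varves.
A: Mean rate = 6209.8 mm / 21427 years ≈ 0.290 mm/yr.
Specimen B: 1932.0 mm / 0.290 mm per year = 6662.07 years ≈ 6662 varves.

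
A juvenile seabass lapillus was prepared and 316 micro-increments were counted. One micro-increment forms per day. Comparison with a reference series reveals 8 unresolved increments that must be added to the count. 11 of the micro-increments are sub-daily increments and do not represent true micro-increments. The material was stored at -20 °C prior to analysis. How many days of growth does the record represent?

313 days

Correcting the raw count gives 316 − 11 + 8 = 313 true micro-increments.
At one micro-increment per day, that is 313 days.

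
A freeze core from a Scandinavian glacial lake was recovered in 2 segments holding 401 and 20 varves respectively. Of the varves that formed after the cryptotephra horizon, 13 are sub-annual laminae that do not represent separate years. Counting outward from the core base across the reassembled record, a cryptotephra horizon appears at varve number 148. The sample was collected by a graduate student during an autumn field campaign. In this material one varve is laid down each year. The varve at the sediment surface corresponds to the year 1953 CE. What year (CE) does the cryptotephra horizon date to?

Total varves = 401 + 20 = 421.
The cryptotephra horizon sits at varve 148 from the core base, so 421 − 148 = 273 varves formed after it.
Excluding 13 false varves: 273 − 13 = 260.
Counting back 260 years from 1953 CE places the cryptotephra horizon in 1953 − 260 = 1693 CE.

1693 CE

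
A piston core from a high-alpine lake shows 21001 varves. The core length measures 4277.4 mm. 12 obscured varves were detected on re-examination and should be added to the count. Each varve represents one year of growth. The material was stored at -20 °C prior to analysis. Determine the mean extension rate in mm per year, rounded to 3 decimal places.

0.204 mm per year

True varve count = 21001 + 12 = 21013.
Extension rate ≈ 4277.4 / 21013 = 0.204 mm per year.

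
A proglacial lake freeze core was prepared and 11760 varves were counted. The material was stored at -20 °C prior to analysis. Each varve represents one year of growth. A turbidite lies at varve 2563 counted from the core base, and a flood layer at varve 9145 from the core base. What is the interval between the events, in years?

6582 yr

The two markers are separated by 9145 − 2563 = 6582 varves.
One varve per year makes the interval 6582 years.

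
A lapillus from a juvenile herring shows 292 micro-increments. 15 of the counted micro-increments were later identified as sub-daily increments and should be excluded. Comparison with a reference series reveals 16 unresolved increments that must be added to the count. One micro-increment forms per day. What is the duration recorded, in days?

293 d

Adjusted count: 292 − 15 + 16 = 293 micro-increments.
With a one-to-one micro-increment periodicity this is 293 days.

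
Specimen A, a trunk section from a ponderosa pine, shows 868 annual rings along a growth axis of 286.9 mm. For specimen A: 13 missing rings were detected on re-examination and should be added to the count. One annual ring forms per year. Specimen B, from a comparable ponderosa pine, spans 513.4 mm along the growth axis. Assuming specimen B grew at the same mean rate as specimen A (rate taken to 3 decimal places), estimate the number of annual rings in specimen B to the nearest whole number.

Specimen A: true annual ring count = 868 + 13 = 881.
A: Mean rate = 286.9 mm / 881 years ≈ 0.326 mm per year.
For B, 513.4 / 0.326 = 1574.85 years ≈ 1575 annual rings.

1575 annual rings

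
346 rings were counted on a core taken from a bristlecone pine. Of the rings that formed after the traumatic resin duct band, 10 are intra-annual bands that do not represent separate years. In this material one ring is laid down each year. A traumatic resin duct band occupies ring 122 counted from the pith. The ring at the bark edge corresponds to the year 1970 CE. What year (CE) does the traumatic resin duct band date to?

The traumatic resin duct band sits at ring 122 from the pith, so 346 − 122 = 224 rings formed after it.
224 − 10 false = 214 true rings after the traumatic resin duct band.
Counting back 214 years from 1970 CE places the traumatic resin duct band in 1970 − 214 = 1756 CE.

1756 CE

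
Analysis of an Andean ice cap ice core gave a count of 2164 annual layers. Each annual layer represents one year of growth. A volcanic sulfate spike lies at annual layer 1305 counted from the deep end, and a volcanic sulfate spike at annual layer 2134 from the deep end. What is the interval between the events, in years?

Separation: 2134 − 1305 = 829 annual layers.
That is 829 years at one annual layer per year.

829 yr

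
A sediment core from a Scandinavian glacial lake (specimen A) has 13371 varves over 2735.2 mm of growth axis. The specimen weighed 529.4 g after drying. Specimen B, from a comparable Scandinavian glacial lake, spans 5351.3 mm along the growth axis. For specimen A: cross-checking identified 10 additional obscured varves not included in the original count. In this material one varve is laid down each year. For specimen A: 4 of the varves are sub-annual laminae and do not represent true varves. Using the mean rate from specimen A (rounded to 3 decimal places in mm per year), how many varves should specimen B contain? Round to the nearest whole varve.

26232 varves

Specimen A: correcting the raw count gives 13371 − 4 + 10 = 13377 true varves.
A: Extension rate ≈ 2735.2 / 13377 = 0.204 mm/yr.
B spans 5351.3 / 0.204 = 26231.86 years ≈ 26232 varves.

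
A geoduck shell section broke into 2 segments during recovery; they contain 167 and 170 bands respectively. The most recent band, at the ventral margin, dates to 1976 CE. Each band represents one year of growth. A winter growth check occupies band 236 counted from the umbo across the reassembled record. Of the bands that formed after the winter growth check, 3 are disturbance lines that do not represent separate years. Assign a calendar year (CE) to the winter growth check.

Total bands = 167 + 170 = 337.
337 − 236 = 101 bands lie beyond the winter growth check toward the ventral margin.
Removing the 3 false bands leaves 101 − 3 = 98 true bands beyond the winter growth check.
Counting back 98 years from 1976 CE places the winter growth check in 1976 − 98 = 1878 CE.

1878 CE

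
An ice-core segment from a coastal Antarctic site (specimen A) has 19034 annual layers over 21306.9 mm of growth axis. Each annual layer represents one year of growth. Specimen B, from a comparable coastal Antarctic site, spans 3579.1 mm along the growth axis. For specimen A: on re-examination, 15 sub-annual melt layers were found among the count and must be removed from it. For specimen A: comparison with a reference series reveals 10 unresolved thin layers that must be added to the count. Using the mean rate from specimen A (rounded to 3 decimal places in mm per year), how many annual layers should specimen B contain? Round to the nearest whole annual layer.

Specimen A: true annual layer count = 19034 − 15 + 10 = 19029.
A: Extension rate ≈ 21306.9 / 19029 = 1.120 mm/yr.
B spans 3579.1 / 1.120 = 3195.62 years ≈ 3196 annual layers.

3196 annual layers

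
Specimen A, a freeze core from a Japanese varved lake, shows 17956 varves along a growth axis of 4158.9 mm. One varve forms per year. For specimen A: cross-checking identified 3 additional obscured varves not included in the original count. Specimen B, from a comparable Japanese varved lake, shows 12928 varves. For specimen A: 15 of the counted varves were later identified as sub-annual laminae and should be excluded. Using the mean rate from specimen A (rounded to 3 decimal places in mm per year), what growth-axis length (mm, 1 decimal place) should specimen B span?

2999.3 mm

Specimen A: true varve count = 17956 − 15 + 3 = 17944.
A: Mean rate = 4158.9 mm / 17944 years ≈ 0.232 mm per year.
Length of B = 0.232 × 12928 = 2999.3 mm.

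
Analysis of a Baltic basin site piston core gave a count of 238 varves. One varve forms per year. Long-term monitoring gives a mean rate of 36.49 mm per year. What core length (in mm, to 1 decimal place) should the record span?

The record spans 238 years at 36.49 mm per year.
Predicted length = 36.49 mm/year × 238 years = 8684.6 mm.

8684.6 mm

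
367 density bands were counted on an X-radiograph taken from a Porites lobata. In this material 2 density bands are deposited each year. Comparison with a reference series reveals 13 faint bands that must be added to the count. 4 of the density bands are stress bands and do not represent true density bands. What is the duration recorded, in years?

Correcting the raw count gives 367 − 4 + 13 = 376 true density bands.
With 2 density bands per year, 376 / 2 = 188 years.

188 years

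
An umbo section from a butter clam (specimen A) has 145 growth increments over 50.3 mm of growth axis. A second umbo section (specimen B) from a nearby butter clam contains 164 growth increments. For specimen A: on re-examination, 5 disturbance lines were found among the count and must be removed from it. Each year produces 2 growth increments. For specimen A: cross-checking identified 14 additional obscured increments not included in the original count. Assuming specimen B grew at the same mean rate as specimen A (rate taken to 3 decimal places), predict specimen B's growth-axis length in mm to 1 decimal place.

Specimen A: correcting the raw count gives 145 − 5 + 14 = 154 true growth increments.
Specimen A: dividing by 2 growth increments per year: 154 / 2 = 77 years.
A: Extension rate ≈ 50.3 / 77 = 0.653 mm per year.
Specimen B: 164 growth increments at 2 per year is 164 / 2 = 82 years. B's length ≈ 0.653 × 82 = 53.5 mm.

53.5 mm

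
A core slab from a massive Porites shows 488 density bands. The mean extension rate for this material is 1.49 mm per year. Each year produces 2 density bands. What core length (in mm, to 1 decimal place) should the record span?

Dividing by 2 density bands per year: 488 / 2 = 244 years.
Length ≈ 1.49 × 244 = 363.6 mm.

363.6 mm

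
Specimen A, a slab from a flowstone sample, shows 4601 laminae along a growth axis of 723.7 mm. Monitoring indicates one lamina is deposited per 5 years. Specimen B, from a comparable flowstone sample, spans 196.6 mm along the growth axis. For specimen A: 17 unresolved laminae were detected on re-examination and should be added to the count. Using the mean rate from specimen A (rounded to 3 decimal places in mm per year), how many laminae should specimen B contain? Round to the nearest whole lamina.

1268 laminae

Specimen A: correcting the raw count gives 4601 + 17 = 4618 true laminae.
Specimen A: multiplying by 5 years per lamina: 4618 × 5 = 23090 years.
A: Mean rate = 723.7 mm / 23090 years ≈ 0.031 mm per year.
Specimen B: 196.6 mm / 0.031 mm per year = 6341.94 years; at 5 years per lamina that is 6341.94 / 5 ≈ 1268 laminae.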